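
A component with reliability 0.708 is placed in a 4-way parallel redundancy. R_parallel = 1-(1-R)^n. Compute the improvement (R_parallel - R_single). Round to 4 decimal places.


R_single = 0.708, n = 4
1 - R_single = 0.292
(1 - R_single)^n = 0.292^4 = 0.0073
R_parallel = 1 - 0.0073 = 0.9927
Improvement = 0.9927 - 0.708
Improvement = 0.2847

0.2847


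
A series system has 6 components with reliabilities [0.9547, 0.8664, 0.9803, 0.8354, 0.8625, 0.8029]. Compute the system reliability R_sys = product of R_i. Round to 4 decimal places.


Components: [0.9547, 0.8664, 0.9803, 0.8354, 0.8625, 0.8029]
After component 1 (R=0.9547): product = 0.9547
After component 2 (R=0.8664): product = 0.8272
After component 3 (R=0.9803): product = 0.8109
After component 4 (R=0.8354): product = 0.6774
After component 5 (R=0.8625): product = 0.5842
After component 6 (R=0.8029): product = 0.4691
R_sys = 0.4691

0.4691


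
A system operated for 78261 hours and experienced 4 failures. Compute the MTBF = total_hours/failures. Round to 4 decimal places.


total_hours = 78261
failures = 4
MTBF = 78261 / 4
MTBF = 19565.25

19565.25


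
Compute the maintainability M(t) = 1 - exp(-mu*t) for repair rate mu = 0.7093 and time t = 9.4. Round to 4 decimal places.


mu = 0.7093, t = 9.4
mu * t = 0.7093 * 9.4 = 6.6674
exp(-6.6674) = 0.0013
M(t) = 1 - 0.0013
M(t) = 0.9987

0.9987


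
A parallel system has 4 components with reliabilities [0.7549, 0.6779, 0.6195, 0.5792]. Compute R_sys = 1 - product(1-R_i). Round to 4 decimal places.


Components: [0.7549, 0.6779, 0.6195, 0.5792]
(1 - 0.7549) = 0.2451, running product = 0.2451
(1 - 0.6779) = 0.3221, running product = 0.0789
(1 - 0.6195) = 0.3805, running product = 0.03
(1 - 0.5792) = 0.4208, running product = 0.0126
Product of (1-R_i) = 0.0126
R_sys = 1 - 0.0126 = 0.9874

0.9874


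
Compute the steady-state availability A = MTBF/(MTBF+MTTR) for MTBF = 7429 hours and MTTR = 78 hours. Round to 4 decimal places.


MTBF = 7429
MTTR = 78
MTBF + MTTR = 7507
A = 7429 / 7507
A = 0.9896

0.9896


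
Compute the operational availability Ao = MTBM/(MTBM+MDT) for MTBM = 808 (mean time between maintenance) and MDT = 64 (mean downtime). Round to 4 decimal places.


MTBM = 808
MDT = 64
MTBM + MDT = 872
Ao = 808 / 872
Ao = 0.9266

0.9266


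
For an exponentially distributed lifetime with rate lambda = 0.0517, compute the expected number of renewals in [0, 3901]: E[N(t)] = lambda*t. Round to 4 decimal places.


lambda = 0.0517
t = 3901
E[N(t)] = lambda * t
E[N(t)] = 0.0517 * 3901
E[N(t)] = 201.6817

201.6817


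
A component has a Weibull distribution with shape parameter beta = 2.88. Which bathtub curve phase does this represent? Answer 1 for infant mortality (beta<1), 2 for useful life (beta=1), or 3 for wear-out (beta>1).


beta = 2.88
Compare beta to 1:
beta < 1 => infant mortality (phase 1)
beta = 1 => useful life (phase 2)
beta > 1 => wear-out (phase 3)
Since beta = 2.88, this is wear-out (increasing failure rate)
Phase = 3

3


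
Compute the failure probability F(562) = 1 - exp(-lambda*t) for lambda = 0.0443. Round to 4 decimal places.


lambda = 0.0443, t = 562
lambda * t = 24.8966
exp(-24.8966) = 0.0
F(t) = 1 - 0.0
F(t) = 1.0

1.0


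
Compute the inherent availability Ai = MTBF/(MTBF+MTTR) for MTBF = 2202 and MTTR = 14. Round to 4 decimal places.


MTBF = 2202
MTTR = 14
MTBF + MTTR = 2216
Ai = 2202 / 2216
Ai = 0.9937

0.9937


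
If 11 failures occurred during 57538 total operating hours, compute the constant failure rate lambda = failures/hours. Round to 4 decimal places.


failures = 11
total_hours = 57538
lambda = 11 / 57538
lambda = 0.0002

0.0002


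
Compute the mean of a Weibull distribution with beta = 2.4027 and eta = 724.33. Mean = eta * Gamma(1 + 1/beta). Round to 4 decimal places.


beta = 2.4027, eta = 724.33
1/beta = 0.4162
1 + 1/beta = 1.4162
Gamma(1.4162) = 0.8865
Mean = 724.33 * 0.8865
Mean = 642.119

642.119


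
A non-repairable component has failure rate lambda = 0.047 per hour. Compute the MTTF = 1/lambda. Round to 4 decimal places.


lambda = 0.047
MTTF = 1 / 0.047
MTTF = 21.2766

21.2766


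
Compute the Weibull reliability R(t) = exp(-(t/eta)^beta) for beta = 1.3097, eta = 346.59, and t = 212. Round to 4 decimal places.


beta = 1.3097, eta = 346.59, t = 212
t/eta = 212 / 346.59 = 0.6117
(t/eta)^beta = 0.6117^1.3097 = 0.5253
R(t) = exp(-0.5253)
R(t) = 0.5914

0.5914


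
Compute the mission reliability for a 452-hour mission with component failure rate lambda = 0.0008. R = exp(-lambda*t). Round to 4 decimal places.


lambda = 0.0008
mission_time = 452
lambda * t = 0.0008 * 452 = 0.3616
R = exp(-0.3616)
R = 0.6966

0.6966


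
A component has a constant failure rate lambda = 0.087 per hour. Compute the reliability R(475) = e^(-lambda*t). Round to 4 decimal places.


lambda = 0.087
t = 475
lambda * t = 41.325
R(t) = e^(-41.325)
R(t) = 0.0

0.0


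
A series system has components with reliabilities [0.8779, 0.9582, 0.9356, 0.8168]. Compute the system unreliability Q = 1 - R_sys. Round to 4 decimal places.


Components: [0.8779, 0.9582, 0.9356, 0.8168]
After component 1: product = 0.8779
After component 2: product = 0.8412
After component 3: product = 0.787
After component 4: product = 0.6428
R_sys = 0.6428
Q = 1 - 0.6428 = 0.3572

0.3572


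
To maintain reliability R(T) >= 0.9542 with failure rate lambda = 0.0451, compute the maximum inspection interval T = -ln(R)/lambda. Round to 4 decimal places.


R_target = 0.9542
lambda = 0.0451
-ln(0.9542) = 0.0469
T = 0.0469 / 0.0451
T = 1.0395

1.0395


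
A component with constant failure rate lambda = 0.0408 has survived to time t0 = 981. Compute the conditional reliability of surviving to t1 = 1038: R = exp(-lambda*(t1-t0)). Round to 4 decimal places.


lambda = 0.0408
t0 = 981, t1 = 1038
t1 - t0 = 57
lambda * (t1-t0) = 0.0408 * 57 = 2.3256
R = exp(-2.3256)
R = 0.0977

0.0977


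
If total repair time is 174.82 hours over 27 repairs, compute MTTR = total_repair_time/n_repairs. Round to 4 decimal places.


total_repair_time = 174.82
n_repairs = 27
MTTR = 174.82 / 27
MTTR = 6.4748

6.4748


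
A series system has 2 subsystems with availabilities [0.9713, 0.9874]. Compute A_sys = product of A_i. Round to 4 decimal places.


Subsystems: [0.9713, 0.9874]
After subsystem 1 (A=0.9713): product = 0.9713
After subsystem 2 (A=0.9874): product = 0.9591
A_sys = 0.9591

0.9591


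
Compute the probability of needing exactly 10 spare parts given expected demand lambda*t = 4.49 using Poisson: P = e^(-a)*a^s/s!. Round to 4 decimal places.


a = 4.49, s = 10
e^(-a) = e^(-4.49) = 0.0112
a^s = 4.49^10 = 3330147.0413
s! = 3628800
P = 0.0112 * 3330147.0413 / 3628800
P = 0.0103

0.0103


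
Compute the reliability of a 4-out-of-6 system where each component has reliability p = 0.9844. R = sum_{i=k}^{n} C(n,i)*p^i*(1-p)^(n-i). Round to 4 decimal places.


k = 4, n = 6, p = 0.9844
i=4: C(6,4)=15 * 0.9844^4 * 0.0156^2 = 0.0034
i=5: C(6,5)=6 * 0.9844^5 * 0.0156^1 = 0.0865
i=6: C(6,6)=1 * 0.9844^6 * 0.0156^0 = 0.91
R = sum of terms = 0.9999

0.9999


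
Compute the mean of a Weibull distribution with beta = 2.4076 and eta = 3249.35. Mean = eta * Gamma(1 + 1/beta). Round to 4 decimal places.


beta = 2.4076, eta = 3249.35
1/beta = 0.4154
1 + 1/beta = 1.4154
Gamma(1.4154) = 0.8865
Mean = 3249.35 * 0.8865
Mean = 2880.6615

2880.6615


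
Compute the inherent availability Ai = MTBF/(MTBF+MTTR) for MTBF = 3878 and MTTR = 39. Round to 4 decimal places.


MTBF = 3878
MTTR = 39
MTBF + MTTR = 3917
Ai = 3878 / 3917
Ai = 0.99

0.99


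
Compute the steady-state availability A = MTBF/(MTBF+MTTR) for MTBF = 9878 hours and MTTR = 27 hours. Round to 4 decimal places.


MTBF = 9878
MTTR = 27
MTBF + MTTR = 9905
A = 9878 / 9905
A = 0.9973

0.9973


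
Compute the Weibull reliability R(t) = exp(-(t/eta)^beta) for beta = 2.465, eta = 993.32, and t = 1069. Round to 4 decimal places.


beta = 2.465, eta = 993.32, t = 1069
t/eta = 1069 / 993.32 = 1.0762
(t/eta)^beta = 1.0762^2.465 = 1.1984
R(t) = exp(-1.1984)
R(t) = 0.3017

0.3017


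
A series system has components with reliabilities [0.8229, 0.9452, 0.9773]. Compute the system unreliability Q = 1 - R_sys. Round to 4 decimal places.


Components: [0.8229, 0.9452, 0.9773]
After component 1: product = 0.8229
After component 2: product = 0.7778
After component 3: product = 0.7601
R_sys = 0.7601
Q = 1 - 0.7601 = 0.2399

0.2399


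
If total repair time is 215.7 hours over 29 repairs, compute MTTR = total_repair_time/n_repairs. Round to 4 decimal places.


total_repair_time = 215.7
n_repairs = 29
MTTR = 215.7 / 29
MTTR = 7.4379

7.4379


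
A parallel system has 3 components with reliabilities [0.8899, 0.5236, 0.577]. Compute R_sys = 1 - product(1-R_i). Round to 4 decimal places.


Components: [0.8899, 0.5236, 0.577]
(1 - 0.8899) = 0.1101, running product = 0.1101
(1 - 0.5236) = 0.4764, running product = 0.0525
(1 - 0.577) = 0.423, running product = 0.0222
Product of (1-R_i) = 0.0222
R_sys = 1 - 0.0222 = 0.9778

0.9778


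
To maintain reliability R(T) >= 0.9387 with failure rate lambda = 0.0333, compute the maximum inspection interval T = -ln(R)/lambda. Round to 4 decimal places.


R_target = 0.9387
lambda = 0.0333
-ln(0.9387) = 0.0633
T = 0.0633 / 0.0333
T = 1.8997

1.8997


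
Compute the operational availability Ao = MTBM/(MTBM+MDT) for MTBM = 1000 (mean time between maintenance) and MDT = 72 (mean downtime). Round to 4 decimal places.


MTBM = 1000
MDT = 72
MTBM + MDT = 1072
Ao = 1000 / 1072
Ao = 0.9328

0.9328


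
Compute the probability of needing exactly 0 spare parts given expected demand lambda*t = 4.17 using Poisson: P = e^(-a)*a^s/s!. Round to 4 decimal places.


a = 4.17, s = 0
e^(-a) = e^(-4.17) = 0.0155
a^s = 4.17^0 = 1.0
s! = 1
P = 0.0155 * 1.0 / 1
P = 0.0155

0.0155


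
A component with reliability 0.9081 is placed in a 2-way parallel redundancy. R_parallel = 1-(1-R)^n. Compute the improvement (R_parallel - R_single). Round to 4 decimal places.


R_single = 0.9081, n = 2
1 - R_single = 0.0919
(1 - R_single)^n = 0.0919^2 = 0.0084
R_parallel = 1 - 0.0084 = 0.9916
Improvement = 0.9916 - 0.9081
Improvement = 0.0835

0.0835


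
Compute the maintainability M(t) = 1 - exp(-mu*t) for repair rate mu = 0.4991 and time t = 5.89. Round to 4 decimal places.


mu = 0.4991, t = 5.89
mu * t = 0.4991 * 5.89 = 2.9397
exp(-2.9397) = 0.0529
M(t) = 1 - 0.0529
M(t) = 0.9471

0.9471


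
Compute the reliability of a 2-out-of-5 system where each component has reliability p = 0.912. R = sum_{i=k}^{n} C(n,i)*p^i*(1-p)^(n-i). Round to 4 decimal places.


k = 2, n = 5, p = 0.912
i=2: C(5,2)=10 * 0.912^2 * 0.088^3 = 0.0057
i=3: C(5,3)=10 * 0.912^3 * 0.088^2 = 0.0587
i=4: C(5,4)=5 * 0.912^4 * 0.088^1 = 0.3044
i=5: C(5,5)=1 * 0.912^5 * 0.088^0 = 0.6309
R = sum of terms = 0.9997

0.9997


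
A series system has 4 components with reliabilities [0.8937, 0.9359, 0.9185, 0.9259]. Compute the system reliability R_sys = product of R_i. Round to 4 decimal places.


Components: [0.8937, 0.9359, 0.9185, 0.9259]
After component 1 (R=0.8937): product = 0.8937
After component 2 (R=0.9359): product = 0.8364
After component 3 (R=0.9185): product = 0.7682
After component 4 (R=0.9259): product = 0.7113
R_sys = 0.7113

0.7113


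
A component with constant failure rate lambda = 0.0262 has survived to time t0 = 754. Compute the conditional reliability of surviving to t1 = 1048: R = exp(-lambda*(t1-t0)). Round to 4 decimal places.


lambda = 0.0262
t0 = 754, t1 = 1048
t1 - t0 = 294
lambda * (t1-t0) = 0.0262 * 294 = 7.7028
R = exp(-7.7028)
R = 0.0005

0.0005


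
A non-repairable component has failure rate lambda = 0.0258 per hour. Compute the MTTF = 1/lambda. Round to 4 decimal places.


lambda = 0.0258
MTTF = 1 / 0.0258
MTTF = 38.7597

38.7597


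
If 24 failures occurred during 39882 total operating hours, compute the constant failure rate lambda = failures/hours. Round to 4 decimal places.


failures = 24
total_hours = 39882
lambda = 24 / 39882
lambda = 0.0006

0.0006


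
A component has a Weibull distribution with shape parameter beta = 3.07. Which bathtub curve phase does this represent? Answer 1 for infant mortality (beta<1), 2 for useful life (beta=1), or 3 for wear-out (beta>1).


beta = 3.07
Compare beta to 1:
beta < 1 => infant mortality (phase 1)
beta = 1 => useful life (phase 2)
beta > 1 => wear-out (phase 3)
Since beta = 3.07, this is wear-out (increasing failure rate)
Phase = 3

3


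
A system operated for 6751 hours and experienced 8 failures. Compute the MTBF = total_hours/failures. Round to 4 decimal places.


total_hours = 6751
failures = 8
MTBF = 6751 / 8
MTBF = 843.875

843.875


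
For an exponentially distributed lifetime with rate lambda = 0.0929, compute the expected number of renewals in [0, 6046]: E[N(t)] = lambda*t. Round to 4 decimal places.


lambda = 0.0929
t = 6046
E[N(t)] = lambda * t
E[N(t)] = 0.0929 * 6046
E[N(t)] = 561.6734

561.6734


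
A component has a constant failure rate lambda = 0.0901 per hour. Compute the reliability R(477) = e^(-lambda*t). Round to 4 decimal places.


lambda = 0.0901
t = 477
lambda * t = 42.9777
R(t) = e^(-42.9777)
R(t) = 0.0

0.0


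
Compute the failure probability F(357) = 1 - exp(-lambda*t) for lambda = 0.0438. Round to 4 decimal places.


lambda = 0.0438, t = 357
lambda * t = 15.6366
exp(-15.6366) = 0.0
F(t) = 1 - 0.0
F(t) = 1.0

1.0


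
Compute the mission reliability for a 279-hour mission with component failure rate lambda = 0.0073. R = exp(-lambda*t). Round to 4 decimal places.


lambda = 0.0073
mission_time = 279
lambda * t = 0.0073 * 279 = 2.0367
R = exp(-2.0367)
R = 0.1305

0.1305


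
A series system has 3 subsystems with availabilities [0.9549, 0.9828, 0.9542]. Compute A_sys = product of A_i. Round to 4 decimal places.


Subsystems: [0.9549, 0.9828, 0.9542]
After subsystem 1 (A=0.9549): product = 0.9549
After subsystem 2 (A=0.9828): product = 0.9385
After subsystem 3 (A=0.9542): product = 0.8955
A_sys = 0.8955

0.8955


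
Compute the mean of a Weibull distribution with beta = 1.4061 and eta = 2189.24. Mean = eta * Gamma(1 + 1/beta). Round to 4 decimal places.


beta = 1.4061, eta = 2189.24
1/beta = 0.7112
1 + 1/beta = 1.7112
Gamma(1.7112) = 0.9108
Mean = 2189.24 * 0.9108
Mean = 1993.9733

1993.9733


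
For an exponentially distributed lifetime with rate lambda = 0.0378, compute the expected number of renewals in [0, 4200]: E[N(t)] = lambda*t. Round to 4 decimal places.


lambda = 0.0378
t = 4200
E[N(t)] = lambda * t
E[N(t)] = 0.0378 * 4200
E[N(t)] = 158.76

158.76


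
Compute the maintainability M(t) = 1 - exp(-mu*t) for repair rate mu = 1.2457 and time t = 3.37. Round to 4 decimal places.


mu = 1.2457, t = 3.37
mu * t = 1.2457 * 3.37 = 4.198
exp(-4.198) = 0.015
M(t) = 1 - 0.015
M(t) = 0.985

0.985


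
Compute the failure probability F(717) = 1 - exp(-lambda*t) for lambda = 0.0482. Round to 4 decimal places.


lambda = 0.0482, t = 717
lambda * t = 34.5594
exp(-34.5594) = 0.0
F(t) = 1 - 0.0
F(t) = 1.0

1.0


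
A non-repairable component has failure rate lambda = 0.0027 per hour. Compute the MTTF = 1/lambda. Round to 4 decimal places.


lambda = 0.0027
MTTF = 1 / 0.0027
MTTF = 370.3704

370.3704


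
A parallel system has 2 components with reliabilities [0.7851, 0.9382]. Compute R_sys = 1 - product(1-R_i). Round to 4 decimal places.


Components: [0.7851, 0.9382]
(1 - 0.7851) = 0.2149, running product = 0.2149
(1 - 0.9382) = 0.0618, running product = 0.0133
Product of (1-R_i) = 0.0133
R_sys = 1 - 0.0133 = 0.9867

0.9867


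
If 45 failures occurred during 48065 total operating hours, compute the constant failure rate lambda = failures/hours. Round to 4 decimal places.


failures = 45
total_hours = 48065
lambda = 45 / 48065
lambda = 0.0009

0.0009


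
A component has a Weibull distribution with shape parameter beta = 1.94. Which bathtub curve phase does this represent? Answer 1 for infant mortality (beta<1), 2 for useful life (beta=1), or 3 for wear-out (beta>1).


beta = 1.94
Compare beta to 1:
beta < 1 => infant mortality (phase 1)
beta = 1 => useful life (phase 2)
beta > 1 => wear-out (phase 3)
Since beta = 1.94, this is wear-out (increasing failure rate)
Phase = 3

3


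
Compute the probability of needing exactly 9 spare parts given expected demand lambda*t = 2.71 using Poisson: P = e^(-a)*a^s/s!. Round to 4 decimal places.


a = 2.71, s = 9
e^(-a) = e^(-2.71) = 0.0665
a^s = 2.71^9 = 7883.5825
s! = 362880
P = 0.0665 * 7883.5825 / 362880
P = 0.0014

0.0014


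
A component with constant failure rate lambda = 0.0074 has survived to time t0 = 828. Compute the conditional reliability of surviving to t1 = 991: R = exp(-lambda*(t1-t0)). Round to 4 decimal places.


lambda = 0.0074
t0 = 828, t1 = 991
t1 - t0 = 163
lambda * (t1-t0) = 0.0074 * 163 = 1.2062
R = exp(-1.2062)
R = 0.2993

0.2993


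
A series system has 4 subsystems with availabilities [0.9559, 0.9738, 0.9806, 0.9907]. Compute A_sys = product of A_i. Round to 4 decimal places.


Subsystems: [0.9559, 0.9738, 0.9806, 0.9907]
After subsystem 1 (A=0.9559): product = 0.9559
After subsystem 2 (A=0.9738): product = 0.9309
After subsystem 3 (A=0.9806): product = 0.9128
After subsystem 4 (A=0.9907): product = 0.9043
A_sys = 0.9043

0.9043


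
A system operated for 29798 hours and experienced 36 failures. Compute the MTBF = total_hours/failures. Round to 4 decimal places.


total_hours = 29798
failures = 36
MTBF = 29798 / 36
MTBF = 827.7222

827.7222


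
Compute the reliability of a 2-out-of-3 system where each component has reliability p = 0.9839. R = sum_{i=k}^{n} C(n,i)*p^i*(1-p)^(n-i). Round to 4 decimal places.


k = 2, n = 3, p = 0.9839
i=2: C(3,2)=3 * 0.9839^2 * 0.0161^1 = 0.0468
i=3: C(3,3)=1 * 0.9839^3 * 0.0161^0 = 0.9525
R = sum of terms = 0.9992

0.9992


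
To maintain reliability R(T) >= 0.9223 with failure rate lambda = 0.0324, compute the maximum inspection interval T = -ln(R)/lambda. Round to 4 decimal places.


R_target = 0.9223
lambda = 0.0324
-ln(0.9223) = 0.0809
T = 0.0809 / 0.0324
T = 2.4964

2.4964


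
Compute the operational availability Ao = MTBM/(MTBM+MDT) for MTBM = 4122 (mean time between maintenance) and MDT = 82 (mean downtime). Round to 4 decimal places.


MTBM = 4122
MDT = 82
MTBM + MDT = 4204
Ao = 4122 / 4204
Ao = 0.9805

0.9805


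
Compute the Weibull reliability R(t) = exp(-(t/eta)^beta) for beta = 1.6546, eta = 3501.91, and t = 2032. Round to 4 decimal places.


beta = 1.6546, eta = 3501.91, t = 2032
t/eta = 2032 / 3501.91 = 0.5803
(t/eta)^beta = 0.5803^1.6546 = 0.4063
R(t) = exp(-0.4063)
R(t) = 0.6661

0.6661


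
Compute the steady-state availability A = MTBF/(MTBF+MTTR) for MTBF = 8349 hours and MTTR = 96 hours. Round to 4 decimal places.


MTBF = 8349
MTTR = 96
MTBF + MTTR = 8445
A = 8349 / 8445
A = 0.9886

0.9886


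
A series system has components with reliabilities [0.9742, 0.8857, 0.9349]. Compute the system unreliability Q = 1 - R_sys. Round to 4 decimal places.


Components: [0.9742, 0.8857, 0.9349]
After component 1: product = 0.9742
After component 2: product = 0.8628
After component 3: product = 0.8067
R_sys = 0.8067
Q = 1 - 0.8067 = 0.1933

0.1933


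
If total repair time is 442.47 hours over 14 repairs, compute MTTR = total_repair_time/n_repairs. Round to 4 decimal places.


total_repair_time = 442.47
n_repairs = 14
MTTR = 442.47 / 14
MTTR = 31.605

31.605


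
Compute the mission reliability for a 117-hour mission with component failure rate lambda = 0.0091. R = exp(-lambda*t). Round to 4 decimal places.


lambda = 0.0091
mission_time = 117
lambda * t = 0.0091 * 117 = 1.0647
R = exp(-1.0647)
R = 0.3448

0.3448


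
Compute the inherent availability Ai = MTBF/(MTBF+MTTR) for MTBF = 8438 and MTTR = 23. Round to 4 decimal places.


MTBF = 8438
MTTR = 23
MTBF + MTTR = 8461
Ai = 8438 / 8461
Ai = 0.9973

0.9973


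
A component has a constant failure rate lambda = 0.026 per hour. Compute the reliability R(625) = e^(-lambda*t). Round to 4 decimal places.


lambda = 0.026
t = 625
lambda * t = 16.25
R(t) = e^(-16.25)
R(t) = 0.0

0.0


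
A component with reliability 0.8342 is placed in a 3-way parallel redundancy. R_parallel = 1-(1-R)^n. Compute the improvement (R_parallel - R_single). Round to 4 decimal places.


R_single = 0.8342, n = 3
1 - R_single = 0.1658
(1 - R_single)^n = 0.1658^3 = 0.0046
R_parallel = 1 - 0.0046 = 0.9954
Improvement = 0.9954 - 0.8342
Improvement = 0.1612

0.1612


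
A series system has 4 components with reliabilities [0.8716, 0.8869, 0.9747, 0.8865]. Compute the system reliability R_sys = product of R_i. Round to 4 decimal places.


Components: [0.8716, 0.8869, 0.9747, 0.8865]
After component 1 (R=0.8716): product = 0.8716
After component 2 (R=0.8869): product = 0.773
After component 3 (R=0.9747): product = 0.7535
After component 4 (R=0.8865): product = 0.6679
R_sys = 0.6679

0.6679


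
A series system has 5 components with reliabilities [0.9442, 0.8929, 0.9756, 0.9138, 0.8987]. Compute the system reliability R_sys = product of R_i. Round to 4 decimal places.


Components: [0.9442, 0.8929, 0.9756, 0.9138, 0.8987]
After component 1 (R=0.9442): product = 0.9442
After component 2 (R=0.8929): product = 0.8431
After component 3 (R=0.9756): product = 0.8225
After component 4 (R=0.9138): product = 0.7516
After component 5 (R=0.8987): product = 0.6755
R_sys = 0.6755

0.6755


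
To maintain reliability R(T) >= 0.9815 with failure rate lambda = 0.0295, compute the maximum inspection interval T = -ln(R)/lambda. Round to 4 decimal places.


R_target = 0.9815
lambda = 0.0295
-ln(0.9815) = 0.0187
T = 0.0187 / 0.0295
T = 0.633

0.633


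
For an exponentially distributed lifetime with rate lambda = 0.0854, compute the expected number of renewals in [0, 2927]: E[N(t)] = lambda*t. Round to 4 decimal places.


lambda = 0.0854
t = 2927
E[N(t)] = lambda * t
E[N(t)] = 0.0854 * 2927
E[N(t)] = 249.9658

249.9658


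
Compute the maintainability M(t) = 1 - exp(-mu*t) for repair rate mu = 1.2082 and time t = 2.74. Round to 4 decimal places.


mu = 1.2082, t = 2.74
mu * t = 1.2082 * 2.74 = 3.3105
exp(-3.3105) = 0.0365
M(t) = 1 - 0.0365
M(t) = 0.9635

0.9635


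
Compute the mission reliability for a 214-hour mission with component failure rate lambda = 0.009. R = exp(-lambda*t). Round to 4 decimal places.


lambda = 0.009
mission_time = 214
lambda * t = 0.009 * 214 = 1.926
R = exp(-1.926)
R = 0.1457

0.1457


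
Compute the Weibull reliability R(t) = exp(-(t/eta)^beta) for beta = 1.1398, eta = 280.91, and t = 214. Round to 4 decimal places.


beta = 1.1398, eta = 280.91, t = 214
t/eta = 214 / 280.91 = 0.7618
(t/eta)^beta = 0.7618^1.1398 = 0.7334
R(t) = exp(-0.7334)
R(t) = 0.4803

0.4803


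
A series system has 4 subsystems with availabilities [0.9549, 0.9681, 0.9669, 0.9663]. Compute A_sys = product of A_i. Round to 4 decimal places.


Subsystems: [0.9549, 0.9681, 0.9669, 0.9663]
After subsystem 1 (A=0.9549): product = 0.9549
After subsystem 2 (A=0.9681): product = 0.9244
After subsystem 3 (A=0.9669): product = 0.8938
After subsystem 4 (A=0.9663): product = 0.8637
A_sys = 0.8637

0.8637


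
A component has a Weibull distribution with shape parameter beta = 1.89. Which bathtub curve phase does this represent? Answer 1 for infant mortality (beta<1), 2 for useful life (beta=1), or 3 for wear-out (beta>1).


beta = 1.89
Compare beta to 1:
beta < 1 => infant mortality (phase 1)
beta = 1 => useful life (phase 2)
beta > 1 => wear-out (phase 3)
Since beta = 1.89, this is wear-out (increasing failure rate)
Phase = 3

3


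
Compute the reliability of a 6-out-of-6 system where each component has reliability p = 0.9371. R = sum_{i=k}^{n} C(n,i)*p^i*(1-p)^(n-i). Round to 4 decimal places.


k = 6, n = 6, p = 0.9371
i=6: C(6,6)=1 * 0.9371^6 * 0.0629^0 = 0.6772
R = sum of terms = 0.6772

0.6772


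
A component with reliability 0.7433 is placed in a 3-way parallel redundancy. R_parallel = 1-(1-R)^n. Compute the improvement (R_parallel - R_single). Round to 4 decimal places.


R_single = 0.7433, n = 3
1 - R_single = 0.2567
(1 - R_single)^n = 0.2567^3 = 0.0169
R_parallel = 1 - 0.0169 = 0.9831
Improvement = 0.9831 - 0.7433
Improvement = 0.2398

0.2398


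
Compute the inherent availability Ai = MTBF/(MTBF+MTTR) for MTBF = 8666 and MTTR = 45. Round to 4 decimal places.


MTBF = 8666
MTTR = 45
MTBF + MTTR = 8711
Ai = 8666 / 8711
Ai = 0.9948

0.9948


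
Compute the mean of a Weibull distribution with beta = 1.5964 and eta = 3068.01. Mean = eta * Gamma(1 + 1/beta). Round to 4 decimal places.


beta = 1.5964, eta = 3068.01
1/beta = 0.6264
1 + 1/beta = 1.6264
Gamma(1.6264) = 0.8968
Mean = 3068.01 * 0.8968
Mean = 2751.2722

2751.2722


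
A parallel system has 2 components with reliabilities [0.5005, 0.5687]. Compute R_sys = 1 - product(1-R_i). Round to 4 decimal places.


Components: [0.5005, 0.5687]
(1 - 0.5005) = 0.4995, running product = 0.4995
(1 - 0.5687) = 0.4313, running product = 0.2154
Product of (1-R_i) = 0.2154
R_sys = 1 - 0.2154 = 0.7846

0.7846


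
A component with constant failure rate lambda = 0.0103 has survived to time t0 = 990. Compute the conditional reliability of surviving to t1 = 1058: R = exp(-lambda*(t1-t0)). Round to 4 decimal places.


lambda = 0.0103
t0 = 990, t1 = 1058
t1 - t0 = 68
lambda * (t1-t0) = 0.0103 * 68 = 0.7004
R = exp(-0.7004)
R = 0.4964

0.4964


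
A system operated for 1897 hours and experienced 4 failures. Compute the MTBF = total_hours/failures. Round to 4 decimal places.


total_hours = 1897
failures = 4
MTBF = 1897 / 4
MTBF = 474.25

474.25


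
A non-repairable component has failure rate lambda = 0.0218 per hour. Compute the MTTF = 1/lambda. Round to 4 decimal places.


lambda = 0.0218
MTTF = 1 / 0.0218
MTTF = 45.8716

45.8716


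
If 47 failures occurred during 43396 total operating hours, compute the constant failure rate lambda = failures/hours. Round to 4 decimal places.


failures = 47
total_hours = 43396
lambda = 47 / 43396
lambda = 0.0011

0.0011


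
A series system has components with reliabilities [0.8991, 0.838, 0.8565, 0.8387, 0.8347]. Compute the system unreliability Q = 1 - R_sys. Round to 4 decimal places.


Components: [0.8991, 0.838, 0.8565, 0.8387, 0.8347]
After component 1: product = 0.8991
After component 2: product = 0.7534
After component 3: product = 0.6453
After component 4: product = 0.5412
After component 5: product = 0.4518
R_sys = 0.4518
Q = 1 - 0.4518 = 0.5482

0.5482


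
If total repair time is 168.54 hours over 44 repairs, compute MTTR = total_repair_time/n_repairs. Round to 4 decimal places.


total_repair_time = 168.54
n_repairs = 44
MTTR = 168.54 / 44
MTTR = 3.8305

3.8305


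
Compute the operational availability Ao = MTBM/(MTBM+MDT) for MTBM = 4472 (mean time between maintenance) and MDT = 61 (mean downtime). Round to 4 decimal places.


MTBM = 4472
MDT = 61
MTBM + MDT = 4533
Ao = 4472 / 4533
Ao = 0.9865

0.9865


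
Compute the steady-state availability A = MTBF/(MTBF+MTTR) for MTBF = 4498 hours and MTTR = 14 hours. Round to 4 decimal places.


MTBF = 4498
MTTR = 14
MTBF + MTTR = 4512
A = 4498 / 4512
A = 0.9969

0.9969


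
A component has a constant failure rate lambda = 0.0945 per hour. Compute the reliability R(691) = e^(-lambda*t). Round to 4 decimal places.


lambda = 0.0945
t = 691
lambda * t = 65.2995
R(t) = e^(-65.2995)
R(t) = 0.0

0.0


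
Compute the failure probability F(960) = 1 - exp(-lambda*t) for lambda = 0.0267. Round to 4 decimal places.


lambda = 0.0267, t = 960
lambda * t = 25.632
exp(-25.632) = 0.0
F(t) = 1 - 0.0
F(t) = 1.0

1.0


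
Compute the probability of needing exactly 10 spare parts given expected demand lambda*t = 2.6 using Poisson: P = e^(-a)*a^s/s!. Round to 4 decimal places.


a = 2.6, s = 10
e^(-a) = e^(-2.6) = 0.0743
a^s = 2.6^10 = 14116.7096
s! = 3628800
P = 0.0743 * 14116.7096 / 3628800
P = 0.0003

0.0003


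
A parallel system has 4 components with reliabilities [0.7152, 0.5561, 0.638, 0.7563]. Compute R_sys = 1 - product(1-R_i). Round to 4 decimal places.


Components: [0.7152, 0.5561, 0.638, 0.7563]
(1 - 0.7152) = 0.2848, running product = 0.2848
(1 - 0.5561) = 0.4439, running product = 0.1264
(1 - 0.638) = 0.362, running product = 0.0458
(1 - 0.7563) = 0.2437, running product = 0.0112
Product of (1-R_i) = 0.0112
R_sys = 1 - 0.0112 = 0.9888

0.9888


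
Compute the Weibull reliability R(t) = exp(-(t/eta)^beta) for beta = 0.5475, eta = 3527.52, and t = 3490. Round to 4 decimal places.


beta = 0.5475, eta = 3527.52, t = 3490
t/eta = 3490 / 3527.52 = 0.9894
(t/eta)^beta = 0.9894^0.5475 = 0.9942
R(t) = exp(-0.9942)
R(t) = 0.37

0.37


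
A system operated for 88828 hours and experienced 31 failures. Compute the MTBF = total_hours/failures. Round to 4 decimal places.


total_hours = 88828
failures = 31
MTBF = 88828 / 31
MTBF = 2865.4194

2865.4194


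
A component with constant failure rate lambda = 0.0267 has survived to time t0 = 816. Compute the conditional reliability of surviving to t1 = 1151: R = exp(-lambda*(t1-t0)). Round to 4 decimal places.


lambda = 0.0267
t0 = 816, t1 = 1151
t1 - t0 = 335
lambda * (t1-t0) = 0.0267 * 335 = 8.9445
R = exp(-8.9445)
R = 0.0001

0.0001


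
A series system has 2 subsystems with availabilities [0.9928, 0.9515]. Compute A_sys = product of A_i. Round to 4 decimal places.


Subsystems: [0.9928, 0.9515]
After subsystem 1 (A=0.9928): product = 0.9928
After subsystem 2 (A=0.9515): product = 0.9446
A_sys = 0.9446

0.9446


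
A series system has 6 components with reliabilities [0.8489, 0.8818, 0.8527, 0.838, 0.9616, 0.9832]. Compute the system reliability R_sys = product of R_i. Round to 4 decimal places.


Components: [0.8489, 0.8818, 0.8527, 0.838, 0.9616, 0.9832]
After component 1 (R=0.8489): product = 0.8489
After component 2 (R=0.8818): product = 0.7486
After component 3 (R=0.8527): product = 0.6383
After component 4 (R=0.838): product = 0.5349
After component 5 (R=0.9616): product = 0.5144
After component 6 (R=0.9832): product = 0.5057
R_sys = 0.5057

0.5057


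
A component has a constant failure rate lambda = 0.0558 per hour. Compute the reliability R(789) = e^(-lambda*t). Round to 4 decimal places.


lambda = 0.0558
t = 789
lambda * t = 44.0262
R(t) = e^(-44.0262)
R(t) = 0.0

0.0


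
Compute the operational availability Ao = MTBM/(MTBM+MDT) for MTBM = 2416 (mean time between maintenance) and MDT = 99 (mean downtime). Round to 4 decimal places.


MTBM = 2416
MDT = 99
MTBM + MDT = 2515
Ao = 2416 / 2515
Ao = 0.9606

0.9606


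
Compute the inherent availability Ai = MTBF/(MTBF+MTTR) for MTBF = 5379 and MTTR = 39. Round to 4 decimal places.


MTBF = 5379
MTTR = 39
MTBF + MTTR = 5418
Ai = 5379 / 5418
Ai = 0.9928

0.9928


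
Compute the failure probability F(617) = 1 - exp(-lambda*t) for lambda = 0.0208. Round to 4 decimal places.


lambda = 0.0208, t = 617
lambda * t = 12.8336
exp(-12.8336) = 0.0
F(t) = 1 - 0.0
F(t) = 1.0

1.0


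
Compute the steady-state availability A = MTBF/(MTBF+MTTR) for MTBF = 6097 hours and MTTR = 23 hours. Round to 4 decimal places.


MTBF = 6097
MTTR = 23
MTBF + MTTR = 6120
A = 6097 / 6120
A = 0.9962

0.9962


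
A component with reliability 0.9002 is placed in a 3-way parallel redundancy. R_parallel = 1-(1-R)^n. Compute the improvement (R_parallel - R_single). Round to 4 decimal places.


R_single = 0.9002, n = 3
1 - R_single = 0.0998
(1 - R_single)^n = 0.0998^3 = 0.001
R_parallel = 1 - 0.001 = 0.999
Improvement = 0.999 - 0.9002
Improvement = 0.0988

0.0988


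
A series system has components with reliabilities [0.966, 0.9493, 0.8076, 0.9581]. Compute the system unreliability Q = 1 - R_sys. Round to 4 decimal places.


Components: [0.966, 0.9493, 0.8076, 0.9581]
After component 1: product = 0.966
After component 2: product = 0.917
After component 3: product = 0.7406
After component 4: product = 0.7096
R_sys = 0.7096
Q = 1 - 0.7096 = 0.2904

0.2904


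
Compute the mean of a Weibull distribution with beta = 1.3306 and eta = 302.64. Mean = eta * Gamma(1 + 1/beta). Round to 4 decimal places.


beta = 1.3306, eta = 302.64
1/beta = 0.7515
1 + 1/beta = 1.7515
Gamma(1.7515) = 0.9194
Mean = 302.64 * 0.9194
Mean = 278.2514

278.2514


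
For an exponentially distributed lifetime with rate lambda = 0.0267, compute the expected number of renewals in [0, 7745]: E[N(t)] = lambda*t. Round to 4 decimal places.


lambda = 0.0267
t = 7745
E[N(t)] = lambda * t
E[N(t)] = 0.0267 * 7745
E[N(t)] = 206.7915

206.7915


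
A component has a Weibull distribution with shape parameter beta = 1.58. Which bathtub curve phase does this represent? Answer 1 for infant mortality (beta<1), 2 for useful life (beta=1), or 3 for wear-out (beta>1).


beta = 1.58
Compare beta to 1:
beta < 1 => infant mortality (phase 1)
beta = 1 => useful life (phase 2)
beta > 1 => wear-out (phase 3)
Since beta = 1.58, this is wear-out (increasing failure rate)
Phase = 3

3


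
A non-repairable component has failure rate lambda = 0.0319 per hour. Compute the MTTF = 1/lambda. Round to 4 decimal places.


lambda = 0.0319
MTTF = 1 / 0.0319
MTTF = 31.348

31.348


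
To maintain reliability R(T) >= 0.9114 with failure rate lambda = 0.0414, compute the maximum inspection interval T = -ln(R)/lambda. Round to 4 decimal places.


R_target = 0.9114
lambda = 0.0414
-ln(0.9114) = 0.0928
T = 0.0928 / 0.0414
T = 2.2409

2.2409


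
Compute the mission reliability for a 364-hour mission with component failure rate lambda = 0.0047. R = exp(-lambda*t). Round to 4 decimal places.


lambda = 0.0047
mission_time = 364
lambda * t = 0.0047 * 364 = 1.7108
R = exp(-1.7108)
R = 0.1807

0.1807


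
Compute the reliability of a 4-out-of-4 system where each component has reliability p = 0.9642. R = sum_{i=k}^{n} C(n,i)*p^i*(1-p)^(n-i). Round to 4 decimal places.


k = 4, n = 4, p = 0.9642
i=4: C(4,4)=1 * 0.9642^4 * 0.0358^0 = 0.8643
R = sum of terms = 0.8643

0.8643


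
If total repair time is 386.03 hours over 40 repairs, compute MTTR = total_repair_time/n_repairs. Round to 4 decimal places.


total_repair_time = 386.03
n_repairs = 40
MTTR = 386.03 / 40
MTTR = 9.6507

9.6507


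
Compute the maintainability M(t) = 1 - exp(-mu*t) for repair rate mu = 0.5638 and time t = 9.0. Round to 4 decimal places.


mu = 0.5638, t = 9.0
mu * t = 0.5638 * 9.0 = 5.0742
exp(-5.0742) = 0.0063
M(t) = 1 - 0.0063
M(t) = 0.9937

0.9937


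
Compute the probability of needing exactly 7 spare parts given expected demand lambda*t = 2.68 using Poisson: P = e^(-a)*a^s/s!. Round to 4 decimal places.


a = 2.68, s = 7
e^(-a) = e^(-2.68) = 0.0686
a^s = 2.68^7 = 992.987
s! = 5040
P = 0.0686 * 992.987 / 5040
P = 0.0135

0.0135


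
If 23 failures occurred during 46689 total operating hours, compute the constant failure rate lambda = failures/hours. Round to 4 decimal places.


failures = 23
total_hours = 46689
lambda = 23 / 46689
lambda = 0.0005

0.0005


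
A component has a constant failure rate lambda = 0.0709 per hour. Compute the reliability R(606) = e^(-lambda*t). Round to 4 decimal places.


lambda = 0.0709
t = 606
lambda * t = 42.9654
R(t) = e^(-42.9654)
R(t) = 0.0

0.0


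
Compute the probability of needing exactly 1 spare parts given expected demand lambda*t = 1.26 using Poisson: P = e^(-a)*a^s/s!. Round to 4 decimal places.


a = 1.26, s = 1
e^(-a) = e^(-1.26) = 0.2837
a^s = 1.26^1 = 1.26
s! = 1
P = 0.2837 * 1.26 / 1
P = 0.3574

0.3574


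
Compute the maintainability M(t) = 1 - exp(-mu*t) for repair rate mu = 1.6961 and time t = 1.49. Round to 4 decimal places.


mu = 1.6961, t = 1.49
mu * t = 1.6961 * 1.49 = 2.5272
exp(-2.5272) = 0.0799
M(t) = 1 - 0.0799
M(t) = 0.9201

0.9201


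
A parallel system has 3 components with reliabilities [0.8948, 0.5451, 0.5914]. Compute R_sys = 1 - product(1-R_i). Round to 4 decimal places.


Components: [0.8948, 0.5451, 0.5914]
(1 - 0.8948) = 0.1052, running product = 0.1052
(1 - 0.5451) = 0.4549, running product = 0.0479
(1 - 0.5914) = 0.4086, running product = 0.0196
Product of (1-R_i) = 0.0196
R_sys = 1 - 0.0196 = 0.9804

0.9804


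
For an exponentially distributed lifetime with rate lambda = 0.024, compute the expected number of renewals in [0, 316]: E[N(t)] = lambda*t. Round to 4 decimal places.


lambda = 0.024
t = 316
E[N(t)] = lambda * t
E[N(t)] = 0.024 * 316
E[N(t)] = 7.584

7.584


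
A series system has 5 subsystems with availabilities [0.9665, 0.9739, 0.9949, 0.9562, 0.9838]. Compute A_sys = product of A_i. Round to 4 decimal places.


Subsystems: [0.9665, 0.9739, 0.9949, 0.9562, 0.9838]
After subsystem 1 (A=0.9665): product = 0.9665
After subsystem 2 (A=0.9739): product = 0.9413
After subsystem 3 (A=0.9949): product = 0.9365
After subsystem 4 (A=0.9562): product = 0.8955
After subsystem 5 (A=0.9838): product = 0.8809
A_sys = 0.8809

0.8809


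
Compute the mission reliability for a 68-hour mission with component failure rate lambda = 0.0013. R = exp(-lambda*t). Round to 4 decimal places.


lambda = 0.0013
mission_time = 68
lambda * t = 0.0013 * 68 = 0.0884
R = exp(-0.0884)
R = 0.9154

0.9154


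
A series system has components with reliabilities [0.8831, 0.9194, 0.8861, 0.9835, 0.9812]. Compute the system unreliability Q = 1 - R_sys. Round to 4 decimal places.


Components: [0.8831, 0.9194, 0.8861, 0.9835, 0.9812]
After component 1: product = 0.8831
After component 2: product = 0.8119
After component 3: product = 0.7194
After component 4: product = 0.7076
After component 5: product = 0.6943
R_sys = 0.6943
Q = 1 - 0.6943 = 0.3057

0.3057


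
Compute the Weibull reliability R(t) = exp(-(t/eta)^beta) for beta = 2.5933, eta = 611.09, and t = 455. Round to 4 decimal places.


beta = 2.5933, eta = 611.09, t = 455
t/eta = 455 / 611.09 = 0.7446
(t/eta)^beta = 0.7446^2.5933 = 0.4654
R(t) = exp(-0.4654)
R(t) = 0.6279

0.6279


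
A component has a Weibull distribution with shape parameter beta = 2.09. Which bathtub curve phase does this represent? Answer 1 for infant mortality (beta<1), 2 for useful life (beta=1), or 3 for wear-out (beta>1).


beta = 2.09
Compare beta to 1:
beta < 1 => infant mortality (phase 1)
beta = 1 => useful life (phase 2)
beta > 1 => wear-out (phase 3)
Since beta = 2.09, this is wear-out (increasing failure rate)
Phase = 3

3


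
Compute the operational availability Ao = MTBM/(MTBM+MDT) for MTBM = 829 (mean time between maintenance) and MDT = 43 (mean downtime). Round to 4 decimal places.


MTBM = 829
MDT = 43
MTBM + MDT = 872
Ao = 829 / 872
Ao = 0.9507

0.9507


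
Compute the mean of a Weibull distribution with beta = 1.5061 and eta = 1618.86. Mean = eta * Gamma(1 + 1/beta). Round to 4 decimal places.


beta = 1.5061, eta = 1618.86
1/beta = 0.664
1 + 1/beta = 1.664
Gamma(1.664) = 0.9023
Mean = 1618.86 * 0.9023
Mean = 1460.7055

1460.7055


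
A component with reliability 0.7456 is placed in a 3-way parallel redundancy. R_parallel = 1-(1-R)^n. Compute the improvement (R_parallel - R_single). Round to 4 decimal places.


R_single = 0.7456, n = 3
1 - R_single = 0.2544
(1 - R_single)^n = 0.2544^3 = 0.0165
R_parallel = 1 - 0.0165 = 0.9835
Improvement = 0.9835 - 0.7456
Improvement = 0.2379

0.2379


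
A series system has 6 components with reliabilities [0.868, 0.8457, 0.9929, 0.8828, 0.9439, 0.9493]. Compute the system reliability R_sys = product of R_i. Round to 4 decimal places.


Components: [0.868, 0.8457, 0.9929, 0.8828, 0.9439, 0.9493]
After component 1 (R=0.868): product = 0.868
After component 2 (R=0.8457): product = 0.7341
After component 3 (R=0.9929): product = 0.7289
After component 4 (R=0.8828): product = 0.6434
After component 5 (R=0.9439): product = 0.6073
After component 6 (R=0.9493): product = 0.5765
R_sys = 0.5765

0.5765
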